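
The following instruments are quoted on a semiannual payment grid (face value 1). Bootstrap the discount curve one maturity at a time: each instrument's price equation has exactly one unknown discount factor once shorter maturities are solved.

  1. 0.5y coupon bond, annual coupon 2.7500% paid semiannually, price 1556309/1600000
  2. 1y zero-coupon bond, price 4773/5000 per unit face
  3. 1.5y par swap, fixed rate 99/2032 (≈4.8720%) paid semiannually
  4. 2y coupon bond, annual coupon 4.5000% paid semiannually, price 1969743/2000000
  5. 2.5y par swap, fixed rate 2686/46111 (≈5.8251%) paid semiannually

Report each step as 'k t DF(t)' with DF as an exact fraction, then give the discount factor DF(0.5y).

step 1 [0.5y] bond c/2=11/800: DF=(1556309/1600000 − 11/800·(0))/(1+11/800) = 1919/2000 ≈ 0.959500
step 2 [1y] zero: DF = P = 4773/5000 ≈ 0.954600
step 3 [1.5y] swap r/2=99/4064: DF=(1 − 99/4064·(0.959500+0.954600))/(1+99/4064) = 9307/10000 ≈ 0.930700
step 4 [2y] bond c/2=9/400: DF=(1969743/2000000 − 9/400·(0.959500+0.954600+0.930700))/(1+9/400) = 4503/5000 ≈ 0.900600
step 5 [2.5y] swap r/2=1343/46111: DF=(1 − 1343/46111·(0.959500+0.954600+0.930700+0.900600))/(1+1343/46111) = 8657/10000 ≈ 0.865700

1 1/2 1919/2000
2 1 4773/5000
3 3/2 9307/10000
4 2 4503/5000
5 5/2 8657/10000
DF(0.5y) = 1919/2000 ≈ 0.959500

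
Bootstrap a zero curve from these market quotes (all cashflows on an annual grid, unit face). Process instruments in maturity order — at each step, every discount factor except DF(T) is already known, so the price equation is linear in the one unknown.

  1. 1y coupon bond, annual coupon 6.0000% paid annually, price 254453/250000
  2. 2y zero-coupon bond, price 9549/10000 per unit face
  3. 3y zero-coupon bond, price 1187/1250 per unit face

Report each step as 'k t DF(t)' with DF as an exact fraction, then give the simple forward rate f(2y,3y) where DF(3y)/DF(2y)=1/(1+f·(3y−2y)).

1 1 4801/5000
2 2 9549/10000
3 3 1187/1250
f(2y,3y) = ((9549/10000)/(1187/1250) − 1)/(1) = 53/9496 ≈ 0.5581%

step 1 [1y] bond c/1=3/50: DF=(254453/250000 − 3/50·(0))/(1+3/50) = 4801/5000 ≈ 0.960200
step 2 [2y] zero: DF = P = 9549/10000 ≈ 0.954900
step 3 [3y] zero: DF = P = 1187/1250 ≈ 0.949600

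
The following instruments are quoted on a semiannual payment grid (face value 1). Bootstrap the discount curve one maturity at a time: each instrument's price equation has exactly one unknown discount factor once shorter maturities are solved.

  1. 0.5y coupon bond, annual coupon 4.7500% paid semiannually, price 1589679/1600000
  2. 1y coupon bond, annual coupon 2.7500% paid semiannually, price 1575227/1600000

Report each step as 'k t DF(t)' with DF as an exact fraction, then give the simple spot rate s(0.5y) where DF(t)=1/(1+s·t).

step 1 [0.5y] bond c/2=19/800: DF=(1589679/1600000 − 19/800·(0))/(1+19/800) = 1941/2000 ≈ 0.970500
step 2 [1y] bond c/2=11/800: DF=(1575227/1600000 − 11/800·(0.970500))/(1+11/800) = 479/500 ≈ 0.958000

1 1/2 1941/2000
2 1 479/500
s(0.5y) = (1/(1941/2000) − 1)/(1/2) = 118/1941 ≈ 6.0793%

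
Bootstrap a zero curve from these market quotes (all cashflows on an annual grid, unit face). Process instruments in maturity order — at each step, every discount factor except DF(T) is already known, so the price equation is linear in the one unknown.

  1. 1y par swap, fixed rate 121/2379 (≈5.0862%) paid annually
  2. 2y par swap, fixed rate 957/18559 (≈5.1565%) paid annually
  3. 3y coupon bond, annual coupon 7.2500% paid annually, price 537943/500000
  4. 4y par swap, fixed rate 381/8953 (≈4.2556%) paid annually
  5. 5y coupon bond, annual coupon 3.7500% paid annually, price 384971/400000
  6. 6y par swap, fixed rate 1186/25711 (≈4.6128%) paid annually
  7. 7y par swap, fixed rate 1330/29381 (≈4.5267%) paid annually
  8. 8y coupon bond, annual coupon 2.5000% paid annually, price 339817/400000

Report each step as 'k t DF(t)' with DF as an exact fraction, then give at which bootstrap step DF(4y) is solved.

1 1 2379/2500
2 2 9043/10000
3 3 8777/10000
4 4 2119/2500
5 5 3991/5000
6 6 1907/2500
7 7 367/500
8 8 1371/2000
DF(4y) is solved at step 4

step 1 [1y] swap r/1=121/2379: DF=(1 − 121/2379·(0))/(1+121/2379) = 2379/2500 ≈ 0.951600
step 2 [2y] swap r/1=957/18559: DF=(1 − 957/18559·(0.951600))/(1+957/18559) = 9043/10000 ≈ 0.904300
step 3 [3y] bond c/1=29/400: DF=(537943/500000 − 29/400·(0.951600+0.904300))/(1+29/400) = 8777/10000 ≈ 0.877700
step 4 [4y] swap r/1=381/8953: DF=(1 − 381/8953·(0.951600+0.904300+0.877700))/(1+381/8953) = 2119/2500 ≈ 0.847600
step 5 [5y] bond c/1=3/80: DF=(384971/400000 − 3/80·(0.951600+0.904300+0.877700+0.847600))/(1+3/80) = 3991/5000 ≈ 0.798200
step 6 [6y] swap r/1=1186/25711: DF=(1 − 1186/25711·(0.951600+0.904300+0.877700+0.847600+0.798200))/(1+1186/25711) = 1907/2500 ≈ 0.762800
step 7 [7y] swap r/1=1330/29381: DF=(1 − 1330/29381·(0.951600+0.904300+0.877700+0.847600+0.798200+0.762800))/(1+1330/29381) = 367/500 ≈ 0.734000
step 8 [8y] bond c/1=1/40: DF=(339817/400000 − 1/40·(0.951600+0.904300+0.877700+0.847600+0.798200+0.762800+0.734000))/(1+1/40) = 1371/2000 ≈ 0.685500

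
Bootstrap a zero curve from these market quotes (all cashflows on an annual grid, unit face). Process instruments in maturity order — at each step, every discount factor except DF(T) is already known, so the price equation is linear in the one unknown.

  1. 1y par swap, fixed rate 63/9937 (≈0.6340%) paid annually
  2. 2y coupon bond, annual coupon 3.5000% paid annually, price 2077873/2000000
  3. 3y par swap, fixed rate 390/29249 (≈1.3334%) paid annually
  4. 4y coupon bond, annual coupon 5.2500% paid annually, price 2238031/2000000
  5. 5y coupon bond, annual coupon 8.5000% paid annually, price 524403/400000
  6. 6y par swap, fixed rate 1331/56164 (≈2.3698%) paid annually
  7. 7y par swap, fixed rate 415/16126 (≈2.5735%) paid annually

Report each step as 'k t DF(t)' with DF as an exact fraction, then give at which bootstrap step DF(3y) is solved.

1 1 9937/10000
2 2 4851/5000
3 3 961/1000
4 4 9173/10000
5 5 9073/10000
6 6 8669/10000
7 7 417/500
DF(3y) is solved at step 3

step 1 [1y] swap r/1=63/9937: DF=(1 − 63/9937·(0))/(1+63/9937) = 9937/10000 ≈ 0.993700
step 2 [2y] bond c/1=7/200: DF=(2077873/2000000 − 7/200·(0.993700))/(1+7/200) = 4851/5000 ≈ 0.970200
step 3 [3y] swap r/1=390/29249: DF=(1 − 390/29249·(0.993700+0.970200))/(1+390/29249) = 961/1000 ≈ 0.961000
step 4 [4y] bond c/1=21/400: DF=(2238031/2000000 − 21/400·(0.993700+0.970200+0.961000))/(1+21/400) = 9173/10000 ≈ 0.917300
step 5 [5y] bond c/1=17/200: DF=(524403/400000 − 17/200·(0.993700+0.970200+0.961000+0.917300))/(1+17/200) = 9073/10000 ≈ 0.907300
step 6 [6y] swap r/1=1331/56164: DF=(1 − 1331/56164·(0.993700+0.970200+0.961000+0.917300+0.907300))/(1+1331/56164) = 8669/10000 ≈ 0.866900
step 7 [7y] swap r/1=415/16126: DF=(1 − 415/16126·(0.993700+0.970200+0.961000+0.917300+0.907300+0.866900))/(1+415/16126) = 417/500 ≈ 0.834000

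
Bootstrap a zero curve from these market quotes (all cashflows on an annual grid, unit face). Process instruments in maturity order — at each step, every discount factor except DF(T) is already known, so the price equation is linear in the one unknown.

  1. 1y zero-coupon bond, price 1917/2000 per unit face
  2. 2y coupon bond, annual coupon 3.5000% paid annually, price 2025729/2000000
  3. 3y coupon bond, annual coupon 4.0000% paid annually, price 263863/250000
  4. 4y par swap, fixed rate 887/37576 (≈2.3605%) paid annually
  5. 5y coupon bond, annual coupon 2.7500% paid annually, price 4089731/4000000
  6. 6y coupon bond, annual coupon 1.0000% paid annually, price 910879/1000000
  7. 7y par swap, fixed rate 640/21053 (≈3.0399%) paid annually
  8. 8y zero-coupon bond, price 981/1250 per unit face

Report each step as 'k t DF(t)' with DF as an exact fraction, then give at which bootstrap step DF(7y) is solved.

1 1 1917/2000
2 2 4731/5000
3 3 1177/1250
4 4 9113/10000
5 5 1789/2000
6 6 4279/5000
7 7 101/125
8 8 981/1250
DF(7y) is solved at step 7

step 1 [1y] zero: DF = P = 1917/2000 ≈ 0.958500
step 2 [2y] bond c/1=7/200: DF=(2025729/2000000 − 7/200·(0.958500))/(1+7/200) = 4731/5000 ≈ 0.946200
step 3 [3y] bond c/1=1/25: DF=(263863/250000 − 1/25·(0.958500+0.946200))/(1+1/25) = 1177/1250 ≈ 0.941600
step 4 [4y] swap r/1=887/37576: DF=(1 − 887/37576·(0.958500+0.946200+0.941600))/(1+887/37576) = 9113/10000 ≈ 0.911300
step 5 [5y] bond c/1=11/400: DF=(4089731/4000000 − 11/400·(0.958500+0.946200+0.941600+0.911300))/(1+11/400) = 1789/2000 ≈ 0.894500
step 6 [6y] bond c/1=1/100: DF=(910879/1000000 − 1/100·(0.958500+0.946200+0.941600+0.911300+0.894500))/(1+1/100) = 4279/5000 ≈ 0.855800
step 7 [7y] swap r/1=640/21053: DF=(1 − 640/21053·(0.958500+0.946200+0.941600+0.911300+0.894500+0.855800))/(1+640/21053) = 101/125 ≈ 0.808000
step 8 [8y] zero: DF = P = 981/1250 ≈ 0.784800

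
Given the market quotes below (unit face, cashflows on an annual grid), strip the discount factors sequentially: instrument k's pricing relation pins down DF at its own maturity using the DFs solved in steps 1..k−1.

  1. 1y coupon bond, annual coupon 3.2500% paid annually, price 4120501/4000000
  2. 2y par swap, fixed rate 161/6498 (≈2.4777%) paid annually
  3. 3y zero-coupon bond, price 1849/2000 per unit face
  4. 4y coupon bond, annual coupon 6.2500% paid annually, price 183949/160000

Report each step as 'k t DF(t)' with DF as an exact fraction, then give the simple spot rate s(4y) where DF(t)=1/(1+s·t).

1 1 9977/10000
2 2 9517/10000
3 3 1849/2000
4 4 913/1000
s(4y) = (1/(913/1000) − 1)/(4) = 87/3652 ≈ 2.3823%

step 1 [1y] bond c/1=13/400: DF=(4120501/4000000 − 13/400·(0))/(1+13/400) = 9977/10000 ≈ 0.997700
step 2 [2y] swap r/1=161/6498: DF=(1 − 161/6498·(0.997700))/(1+161/6498) = 9517/10000 ≈ 0.951700
step 3 [3y] zero: DF = P = 1849/2000 ≈ 0.924500
step 4 [4y] bond c/1=1/16: DF=(183949/160000 − 1/16·(0.997700+0.951700+0.924500))/(1+1/16) = 913/1000 ≈ 0.913000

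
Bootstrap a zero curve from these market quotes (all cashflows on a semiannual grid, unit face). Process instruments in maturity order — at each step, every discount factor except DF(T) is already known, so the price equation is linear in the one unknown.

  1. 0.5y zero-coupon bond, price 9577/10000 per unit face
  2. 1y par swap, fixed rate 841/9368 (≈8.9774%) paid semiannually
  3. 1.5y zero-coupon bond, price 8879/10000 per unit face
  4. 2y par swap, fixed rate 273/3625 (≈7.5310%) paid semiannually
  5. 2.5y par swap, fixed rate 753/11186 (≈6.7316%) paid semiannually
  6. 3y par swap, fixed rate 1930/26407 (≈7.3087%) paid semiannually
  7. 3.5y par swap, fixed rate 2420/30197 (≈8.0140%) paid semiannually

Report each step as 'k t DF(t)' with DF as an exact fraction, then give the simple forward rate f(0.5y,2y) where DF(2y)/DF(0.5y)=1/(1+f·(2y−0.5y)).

1 1/2 9577/10000
2 1 9159/10000
3 3/2 8879/10000
4 2 1727/2000
5 5/2 4247/5000
6 3 807/1000
7 7/2 379/500
f(0.5y,2y) = ((9577/10000)/(1727/2000) − 1)/(3/2) = 4/55 ≈ 7.2727%

step 1 [0.5y] zero: DF = P = 9577/10000 ≈ 0.957700
step 2 [1y] swap r/2=841/18736: DF=(1 − 841/18736·(0.957700))/(1+841/18736) = 9159/10000 ≈ 0.915900
step 3 [1.5y] zero: DF = P = 8879/10000 ≈ 0.887900
step 4 [2y] swap r/2=273/7250: DF=(1 − 273/7250·(0.957700+0.915900+0.887900))/(1+273/7250) = 1727/2000 ≈ 0.863500
step 5 [2.5y] swap r/2=753/22372: DF=(1 − 753/22372·(0.957700+0.915900+0.887900+0.863500))/(1+753/22372) = 4247/5000 ≈ 0.849400
step 6 [3y] swap r/2=965/26407: DF=(1 − 965/26407·(0.957700+0.915900+0.887900+0.863500+0.849400))/(1+965/26407) = 807/1000 ≈ 0.807000
step 7 [3.5y] swap r/2=1210/30197: DF=(1 − 1210/30197·(0.957700+0.915900+0.887900+0.863500+0.849400+0.807000))/(1+1210/30197) = 379/500 ≈ 0.758000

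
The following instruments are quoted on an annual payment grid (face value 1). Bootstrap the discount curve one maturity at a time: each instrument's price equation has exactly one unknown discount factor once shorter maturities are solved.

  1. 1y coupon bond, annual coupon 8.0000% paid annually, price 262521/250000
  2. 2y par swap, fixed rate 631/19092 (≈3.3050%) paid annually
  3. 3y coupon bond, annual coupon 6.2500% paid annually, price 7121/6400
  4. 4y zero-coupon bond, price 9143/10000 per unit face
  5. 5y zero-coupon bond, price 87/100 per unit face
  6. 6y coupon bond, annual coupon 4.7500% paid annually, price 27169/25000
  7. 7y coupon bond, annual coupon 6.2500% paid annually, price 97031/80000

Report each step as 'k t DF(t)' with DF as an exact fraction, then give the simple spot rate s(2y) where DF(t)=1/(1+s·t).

1 1 9723/10000
2 2 9369/10000
3 3 9349/10000
4 4 9143/10000
5 5 87/100
6 6 2069/2500
7 7 4103/5000
s(2y) = (1/(9369/10000) − 1)/(2) = 631/18738 ≈ 3.3675%

step 1 [1y] bond c/1=2/25: DF=(262521/250000 − 2/25·(0))/(1+2/25) = 9723/10000 ≈ 0.972300
step 2 [2y] swap r/1=631/19092: DF=(1 − 631/19092·(0.972300))/(1+631/19092) = 9369/10000 ≈ 0.936900
step 3 [3y] bond c/1=1/16: DF=(7121/6400 − 1/16·(0.972300+0.936900))/(1+1/16) = 9349/10000 ≈ 0.934900
step 4 [4y] zero: DF = P = 9143/10000 ≈ 0.914300
step 5 [5y] zero: DF = P = 87/100 ≈ 0.870000
step 6 [6y] bond c/1=19/400: DF=(27169/25000 − 19/400·(0.972300+0.936900+0.934900+0.914300+0.870000))/(1+19/400) = 2069/2500 ≈ 0.827600
step 7 [7y] bond c/1=1/16: DF=(97031/80000 − 1/16·(0.972300+0.936900+0.934900+0.914300+0.870000+0.827600))/(1+1/16) = 4103/5000 ≈ 0.820600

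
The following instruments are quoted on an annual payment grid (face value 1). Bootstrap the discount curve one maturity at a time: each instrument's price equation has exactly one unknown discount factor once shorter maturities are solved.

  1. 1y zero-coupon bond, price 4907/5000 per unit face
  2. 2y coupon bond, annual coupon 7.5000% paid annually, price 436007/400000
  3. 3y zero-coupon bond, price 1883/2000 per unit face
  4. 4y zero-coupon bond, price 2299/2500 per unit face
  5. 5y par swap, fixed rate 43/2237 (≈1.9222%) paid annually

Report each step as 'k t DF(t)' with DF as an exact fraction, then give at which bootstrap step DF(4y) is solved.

1 1 4907/5000
2 2 1891/2000
3 3 1883/2000
4 4 2299/2500
5 5 9097/10000
DF(4y) is solved at step 4

step 1 [1y] zero: DF = P = 4907/5000 ≈ 0.981400
step 2 [2y] bond c/1=3/40: DF=(436007/400000 − 3/40·(0.981400))/(1+3/40) = 1891/2000 ≈ 0.945500
step 3 [3y] zero: DF = P = 1883/2000 ≈ 0.941500
step 4 [4y] zero: DF = P = 2299/2500 ≈ 0.919600
step 5 [5y] swap r/1=43/2237: DF=(1 − 43/2237·(0.981400+0.945500+0.941500+0.919600))/(1+43/2237) = 9097/10000 ≈ 0.909700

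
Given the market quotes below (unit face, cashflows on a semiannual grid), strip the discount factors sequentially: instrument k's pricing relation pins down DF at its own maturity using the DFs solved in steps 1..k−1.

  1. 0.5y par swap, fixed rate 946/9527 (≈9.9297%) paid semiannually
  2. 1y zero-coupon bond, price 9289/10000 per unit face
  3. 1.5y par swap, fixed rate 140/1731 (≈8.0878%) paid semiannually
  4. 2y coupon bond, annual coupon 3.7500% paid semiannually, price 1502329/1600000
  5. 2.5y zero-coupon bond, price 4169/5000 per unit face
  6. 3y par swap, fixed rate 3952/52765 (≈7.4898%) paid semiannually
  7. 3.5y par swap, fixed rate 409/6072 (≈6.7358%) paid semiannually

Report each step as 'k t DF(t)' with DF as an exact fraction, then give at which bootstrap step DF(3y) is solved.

1 1/2 9527/10000
2 1 9289/10000
3 3/2 111/125
4 2 8707/10000
5 5/2 4169/5000
6 3 1003/1250
7 7/2 1591/2000
DF(3y) is solved at step 6

step 1 [0.5y] swap r/2=473/9527: DF=(1 − 473/9527·(0))/(1+473/9527) = 9527/10000 ≈ 0.952700
step 2 [1y] zero: DF = P = 9289/10000 ≈ 0.928900
step 3 [1.5y] swap r/2=70/1731: DF=(1 − 70/1731·(0.952700+0.928900))/(1+70/1731) = 111/125 ≈ 0.888000
step 4 [2y] bond c/2=3/160: DF=(1502329/1600000 − 3/160·(0.952700+0.928900+0.888000))/(1+3/160) = 8707/10000 ≈ 0.870700
step 5 [2.5y] zero: DF = P = 4169/5000 ≈ 0.833800
step 6 [3y] swap r/2=1976/52765: DF=(1 − 1976/52765·(0.952700+0.928900+0.888000+0.870700+0.833800))/(1+1976/52765) = 1003/1250 ≈ 0.802400
step 7 [3.5y] swap r/2=409/12144: DF=(1 − 409/12144·(0.952700+0.928900+0.888000+0.870700+0.833800+0.802400))/(1+409/12144) = 1591/2000 ≈ 0.795500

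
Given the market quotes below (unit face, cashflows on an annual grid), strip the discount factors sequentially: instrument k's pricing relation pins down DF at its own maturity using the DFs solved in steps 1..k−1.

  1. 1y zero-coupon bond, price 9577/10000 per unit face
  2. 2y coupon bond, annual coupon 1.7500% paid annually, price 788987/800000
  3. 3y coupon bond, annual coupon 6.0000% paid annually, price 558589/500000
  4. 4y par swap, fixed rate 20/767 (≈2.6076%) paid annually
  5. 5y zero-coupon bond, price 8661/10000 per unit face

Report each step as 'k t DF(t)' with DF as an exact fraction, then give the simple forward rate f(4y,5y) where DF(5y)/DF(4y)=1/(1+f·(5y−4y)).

step 1 [1y] zero: DF = P = 9577/10000 ≈ 0.957700
step 2 [2y] bond c/1=7/400: DF=(788987/800000 − 7/400·(0.957700))/(1+7/400) = 1191/1250 ≈ 0.952800
step 3 [3y] bond c/1=3/50: DF=(558589/500000 − 3/50·(0.957700+0.952800))/(1+3/50) = 4729/5000 ≈ 0.945800
step 4 [4y] swap r/1=20/767: DF=(1 − 20/767·(0.957700+0.952800+0.945800))/(1+20/767) = 451/500 ≈ 0.902000
step 5 [5y] zero: DF = P = 8661/10000 ≈ 0.866100

1 1 9577/10000
2 2 1191/1250
3 3 4729/5000
4 4 451/500
5 5 8661/10000
f(4y,5y) = ((451/500)/(8661/10000) − 1)/(1) = 359/8661 ≈ 4.1450%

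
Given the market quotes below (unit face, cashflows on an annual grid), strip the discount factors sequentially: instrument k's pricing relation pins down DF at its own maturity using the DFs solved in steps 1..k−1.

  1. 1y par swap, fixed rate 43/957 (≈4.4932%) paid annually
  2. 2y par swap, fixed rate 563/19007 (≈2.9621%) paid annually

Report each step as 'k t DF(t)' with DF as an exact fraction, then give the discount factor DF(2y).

1 1 957/1000
2 2 9437/10000
DF(2y) = 9437/10000 ≈ 0.943700

step 1 [1y] swap r/1=43/957: DF=(1 − 43/957·(0))/(1+43/957) = 957/1000 ≈ 0.957000
step 2 [2y] swap r/1=563/19007: DF=(1 − 563/19007·(0.957000))/(1+563/19007) = 9437/10000 ≈ 0.943700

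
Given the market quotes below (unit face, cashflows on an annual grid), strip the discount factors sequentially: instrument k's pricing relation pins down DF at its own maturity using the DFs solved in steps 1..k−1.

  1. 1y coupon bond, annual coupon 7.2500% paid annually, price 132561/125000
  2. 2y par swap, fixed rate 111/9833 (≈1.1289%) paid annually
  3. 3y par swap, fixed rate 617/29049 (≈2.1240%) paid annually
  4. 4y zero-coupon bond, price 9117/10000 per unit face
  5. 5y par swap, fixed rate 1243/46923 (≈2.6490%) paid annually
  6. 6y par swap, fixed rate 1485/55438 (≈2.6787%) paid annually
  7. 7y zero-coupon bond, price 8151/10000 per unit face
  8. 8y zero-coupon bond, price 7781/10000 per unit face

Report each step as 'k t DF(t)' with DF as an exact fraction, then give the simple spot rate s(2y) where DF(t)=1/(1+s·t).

step 1 [1y] bond c/1=29/400: DF=(132561/125000 − 29/400·(0))/(1+29/400) = 618/625 ≈ 0.988800
step 2 [2y] swap r/1=111/9833: DF=(1 − 111/9833·(0.988800))/(1+111/9833) = 4889/5000 ≈ 0.977800
step 3 [3y] swap r/1=617/29049: DF=(1 − 617/29049·(0.988800+0.977800))/(1+617/29049) = 9383/10000 ≈ 0.938300
step 4 [4y] zero: DF = P = 9117/10000 ≈ 0.911700
step 5 [5y] swap r/1=1243/46923: DF=(1 − 1243/46923·(0.988800+0.977800+0.938300+0.911700))/(1+1243/46923) = 8757/10000 ≈ 0.875700
step 6 [6y] swap r/1=1485/55438: DF=(1 − 1485/55438·(0.988800+0.977800+0.938300+0.911700+0.875700))/(1+1485/55438) = 1703/2000 ≈ 0.851500
step 7 [7y] zero: DF = P = 8151/10000 ≈ 0.815100
step 8 [8y] zero: DF = P = 7781/10000 ≈ 0.778100

1 1 618/625
2 2 4889/5000
3 3 9383/10000
4 4 9117/10000
5 5 8757/10000
6 6 1703/2000
7 7 8151/10000
8 8 7781/10000
s(2y) = (1/(4889/5000) − 1)/(2) = 111/9778 ≈ 1.1352%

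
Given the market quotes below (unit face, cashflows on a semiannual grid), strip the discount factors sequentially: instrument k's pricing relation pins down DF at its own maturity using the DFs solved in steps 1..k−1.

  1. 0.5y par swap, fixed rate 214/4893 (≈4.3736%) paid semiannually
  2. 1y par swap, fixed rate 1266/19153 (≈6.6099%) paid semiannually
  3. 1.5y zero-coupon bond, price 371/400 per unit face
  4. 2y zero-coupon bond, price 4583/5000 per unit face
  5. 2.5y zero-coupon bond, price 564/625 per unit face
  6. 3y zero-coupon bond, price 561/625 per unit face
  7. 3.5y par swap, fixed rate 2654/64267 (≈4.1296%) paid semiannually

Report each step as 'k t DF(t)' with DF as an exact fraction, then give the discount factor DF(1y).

1 1/2 4893/5000
2 1 9367/10000
3 3/2 371/400
4 2 4583/5000
5 5/2 564/625
6 3 561/625
7 7/2 8673/10000
DF(1y) = 9367/10000 ≈ 0.936700

step 1 [0.5y] swap r/2=107/4893: DF=(1 − 107/4893·(0))/(1+107/4893) = 4893/5000 ≈ 0.978600
step 2 [1y] swap r/2=633/19153: DF=(1 − 633/19153·(0.978600))/(1+633/19153) = 9367/10000 ≈ 0.936700
step 3 [1.5y] zero: DF = P = 371/400 ≈ 0.927500
step 4 [2y] zero: DF = P = 4583/5000 ≈ 0.916600
step 5 [2.5y] zero: DF = P = 564/625 ≈ 0.902400
step 6 [3y] zero: DF = P = 561/625 ≈ 0.897600
step 7 [3.5y] swap r/2=1327/64267: DF=(1 − 1327/64267·(0.978600+0.936700+0.927500+0.916600+0.902400+0.897600))/(1+1327/64267) = 8673/10000 ≈ 0.867300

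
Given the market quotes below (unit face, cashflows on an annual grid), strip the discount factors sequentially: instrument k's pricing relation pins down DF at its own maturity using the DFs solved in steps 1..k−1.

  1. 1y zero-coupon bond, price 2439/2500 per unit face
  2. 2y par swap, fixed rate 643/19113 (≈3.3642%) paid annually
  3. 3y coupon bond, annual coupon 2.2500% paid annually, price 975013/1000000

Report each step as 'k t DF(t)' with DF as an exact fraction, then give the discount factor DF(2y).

step 1 [1y] zero: DF = P = 2439/2500 ≈ 0.975600
step 2 [2y] swap r/1=643/19113: DF=(1 − 643/19113·(0.975600))/(1+643/19113) = 9357/10000 ≈ 0.935700
step 3 [3y] bond c/1=9/400: DF=(975013/1000000 − 9/400·(0.975600+0.935700))/(1+9/400) = 1823/2000 ≈ 0.911500

1 1 2439/2500
2 2 9357/10000
3 3 1823/2000
DF(2y) = 9357/10000 ≈ 0.935700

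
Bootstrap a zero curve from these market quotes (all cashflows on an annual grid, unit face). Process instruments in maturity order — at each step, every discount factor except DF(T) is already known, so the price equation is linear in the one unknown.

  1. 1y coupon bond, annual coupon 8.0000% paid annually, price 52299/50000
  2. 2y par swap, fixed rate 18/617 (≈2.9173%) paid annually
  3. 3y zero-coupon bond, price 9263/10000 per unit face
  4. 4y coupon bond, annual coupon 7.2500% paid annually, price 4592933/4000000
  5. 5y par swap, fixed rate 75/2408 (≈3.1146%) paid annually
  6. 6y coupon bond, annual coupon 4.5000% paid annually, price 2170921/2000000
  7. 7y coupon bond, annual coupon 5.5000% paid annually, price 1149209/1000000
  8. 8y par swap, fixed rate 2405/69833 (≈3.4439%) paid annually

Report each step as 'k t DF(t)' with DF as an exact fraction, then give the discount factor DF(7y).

step 1 [1y] bond c/1=2/25: DF=(52299/50000 − 2/25·(0))/(1+2/25) = 1937/2000 ≈ 0.968500
step 2 [2y] swap r/1=18/617: DF=(1 − 18/617·(0.968500))/(1+18/617) = 4721/5000 ≈ 0.944200
step 3 [3y] zero: DF = P = 9263/10000 ≈ 0.926300
step 4 [4y] bond c/1=29/400: DF=(4592933/4000000 − 29/400·(0.968500+0.944200+0.926300))/(1+29/400) = 8787/10000 ≈ 0.878700
step 5 [5y] swap r/1=75/2408: DF=(1 − 75/2408·(0.968500+0.944200+0.926300+0.878700))/(1+75/2408) = 343/400 ≈ 0.857500
step 6 [6y] bond c/1=9/200: DF=(2170921/2000000 − 9/200·(0.968500+0.944200+0.926300+0.878700+0.857500))/(1+9/200) = 8417/10000 ≈ 0.841700
step 7 [7y] bond c/1=11/200: DF=(1149209/1000000 − 11/200·(0.968500+0.944200+0.926300+0.878700+0.857500+0.841700))/(1+11/200) = 8069/10000 ≈ 0.806900
step 8 [8y] swap r/1=2405/69833: DF=(1 − 2405/69833·(0.968500+0.944200+0.926300+0.878700+0.857500+0.841700+0.806900))/(1+2405/69833) = 1519/2000 ≈ 0.759500

1 1 1937/2000
2 2 4721/5000
3 3 9263/10000
4 4 8787/10000
5 5 343/400
6 6 8417/10000
7 7 8069/10000
8 8 1519/2000
DF(7y) = 8069/10000 ≈ 0.806900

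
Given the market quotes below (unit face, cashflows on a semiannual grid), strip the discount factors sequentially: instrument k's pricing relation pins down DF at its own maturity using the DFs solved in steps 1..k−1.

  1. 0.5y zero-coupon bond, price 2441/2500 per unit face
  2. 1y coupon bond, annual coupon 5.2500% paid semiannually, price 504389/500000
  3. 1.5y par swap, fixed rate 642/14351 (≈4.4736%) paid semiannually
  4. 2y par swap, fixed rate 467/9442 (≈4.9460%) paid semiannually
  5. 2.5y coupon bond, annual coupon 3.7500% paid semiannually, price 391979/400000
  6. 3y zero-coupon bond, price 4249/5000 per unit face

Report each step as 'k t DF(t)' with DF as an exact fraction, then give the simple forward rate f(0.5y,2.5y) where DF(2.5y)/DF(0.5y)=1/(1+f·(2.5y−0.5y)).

step 1 [0.5y] zero: DF = P = 2441/2500 ≈ 0.976400
step 2 [1y] bond c/2=21/800: DF=(504389/500000 − 21/800·(0.976400))/(1+21/800) = 479/500 ≈ 0.958000
step 3 [1.5y] swap r/2=321/14351: DF=(1 − 321/14351·(0.976400+0.958000))/(1+321/14351) = 4679/5000 ≈ 0.935800
step 4 [2y] swap r/2=467/18884: DF=(1 − 467/18884·(0.976400+0.958000+0.935800))/(1+467/18884) = 4533/5000 ≈ 0.906600
step 5 [2.5y] bond c/2=3/160: DF=(391979/400000 − 3/160·(0.976400+0.958000+0.935800+0.906600))/(1+3/160) = 2231/2500 ≈ 0.892400
step 6 [3y] zero: DF = P = 4249/5000 ≈ 0.849800

1 1/2 2441/2500
2 1 479/500
3 3/2 4679/5000
4 2 4533/5000
5 5/2 2231/2500
6 3 4249/5000
f(0.5y,2.5y) = ((2441/2500)/(2231/2500) − 1)/(2) = 105/2231 ≈ 4.7064%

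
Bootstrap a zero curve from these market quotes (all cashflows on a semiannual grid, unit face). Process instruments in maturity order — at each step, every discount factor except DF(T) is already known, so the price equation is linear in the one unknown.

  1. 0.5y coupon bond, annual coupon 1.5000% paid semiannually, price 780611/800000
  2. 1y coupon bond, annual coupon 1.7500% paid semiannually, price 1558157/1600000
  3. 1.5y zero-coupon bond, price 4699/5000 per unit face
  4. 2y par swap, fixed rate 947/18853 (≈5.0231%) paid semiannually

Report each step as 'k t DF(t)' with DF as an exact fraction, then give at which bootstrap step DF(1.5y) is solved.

step 1 [0.5y] bond c/2=3/400: DF=(780611/800000 − 3/400·(0))/(1+3/400) = 1937/2000 ≈ 0.968500
step 2 [1y] bond c/2=7/800: DF=(1558157/1600000 − 7/800·(0.968500))/(1+7/800) = 957/1000 ≈ 0.957000
step 3 [1.5y] zero: DF = P = 4699/5000 ≈ 0.939800
step 4 [2y] swap r/2=947/37706: DF=(1 − 947/37706·(0.968500+0.957000+0.939800))/(1+947/37706) = 9053/10000 ≈ 0.905300

1 1/2 1937/2000
2 1 957/1000
3 3/2 4699/5000
4 2 9053/10000
DF(1.5y) is solved at step 3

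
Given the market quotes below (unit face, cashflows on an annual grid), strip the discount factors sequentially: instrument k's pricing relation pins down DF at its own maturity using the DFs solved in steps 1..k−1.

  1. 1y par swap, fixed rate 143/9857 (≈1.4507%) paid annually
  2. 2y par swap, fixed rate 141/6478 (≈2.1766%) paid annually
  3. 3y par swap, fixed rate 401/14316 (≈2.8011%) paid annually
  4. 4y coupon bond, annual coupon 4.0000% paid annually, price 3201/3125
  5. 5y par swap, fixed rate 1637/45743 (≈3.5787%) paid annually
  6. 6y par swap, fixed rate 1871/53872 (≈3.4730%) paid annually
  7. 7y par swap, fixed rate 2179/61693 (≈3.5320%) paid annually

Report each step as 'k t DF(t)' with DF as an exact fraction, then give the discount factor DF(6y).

1 1 9857/10000
2 2 9577/10000
3 3 4599/5000
4 4 2187/2500
5 5 8363/10000
6 6 8129/10000
7 7 7821/10000
DF(6y) = 8129/10000 ≈ 0.812900

step 1 [1y] swap r/1=143/9857: DF=(1 − 143/9857·(0))/(1+143/9857) = 9857/10000 ≈ 0.985700
step 2 [2y] swap r/1=141/6478: DF=(1 − 141/6478·(0.985700))/(1+141/6478) = 9577/10000 ≈ 0.957700
step 3 [3y] swap r/1=401/14316: DF=(1 − 401/14316·(0.985700+0.957700))/(1+401/14316) = 4599/5000 ≈ 0.919800
step 4 [4y] bond c/1=1/25: DF=(3201/3125 − 1/25·(0.985700+0.957700+0.919800))/(1+1/25) = 2187/2500 ≈ 0.874800
step 5 [5y] swap r/1=1637/45743: DF=(1 − 1637/45743·(0.985700+0.957700+0.919800+0.874800))/(1+1637/45743) = 8363/10000 ≈ 0.836300
step 6 [6y] swap r/1=1871/53872: DF=(1 − 1871/53872·(0.985700+0.957700+0.919800+0.874800+0.836300))/(1+1871/53872) = 8129/10000 ≈ 0.812900
step 7 [7y] swap r/1=2179/61693: DF=(1 − 2179/61693·(0.985700+0.957700+0.919800+0.874800+0.836300+0.812900))/(1+2179/61693) = 7821/10000 ≈ 0.782100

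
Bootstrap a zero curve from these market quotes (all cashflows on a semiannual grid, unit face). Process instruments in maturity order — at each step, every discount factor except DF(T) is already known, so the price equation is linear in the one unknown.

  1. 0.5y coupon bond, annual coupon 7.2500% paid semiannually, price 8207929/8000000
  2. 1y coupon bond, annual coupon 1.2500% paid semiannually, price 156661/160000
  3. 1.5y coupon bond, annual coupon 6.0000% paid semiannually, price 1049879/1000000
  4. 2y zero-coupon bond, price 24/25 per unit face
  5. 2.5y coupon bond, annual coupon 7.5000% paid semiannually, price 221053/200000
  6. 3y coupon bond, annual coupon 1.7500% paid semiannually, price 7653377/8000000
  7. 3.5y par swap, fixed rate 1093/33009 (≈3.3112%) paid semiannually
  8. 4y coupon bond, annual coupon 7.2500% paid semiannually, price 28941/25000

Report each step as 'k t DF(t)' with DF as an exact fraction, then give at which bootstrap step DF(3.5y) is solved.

1 1/2 9901/10000
2 1 9669/10000
3 3/2 9623/10000
4 2 24/25
5 5/2 9251/10000
6 3 9067/10000
7 7/2 8907/10000
8 4 4431/5000
DF(3.5y) is solved at step 7

step 1 [0.5y] bond c/2=29/800: DF=(8207929/8000000 − 29/800·(0))/(1+29/800) = 9901/10000 ≈ 0.990100
step 2 [1y] bond c/2=1/160: DF=(156661/160000 − 1/160·(0.990100))/(1+1/160) = 9669/10000 ≈ 0.966900
step 3 [1.5y] bond c/2=3/100: DF=(1049879/1000000 − 3/100·(0.990100+0.966900))/(1+3/100) = 9623/10000 ≈ 0.962300
step 4 [2y] zero: DF = P = 24/25 ≈ 0.960000
step 5 [2.5y] bond c/2=3/80: DF=(221053/200000 − 3/80·(0.990100+0.966900+0.962300+0.960000))/(1+3/80) = 9251/10000 ≈ 0.925100
step 6 [3y] bond c/2=7/800: DF=(7653377/8000000 − 7/800·(0.990100+0.966900+0.962300+0.960000+0.925100))/(1+7/800) = 9067/10000 ≈ 0.906700
step 7 [3.5y] swap r/2=1093/66018: DF=(1 − 1093/66018·(0.990100+0.966900+0.962300+0.960000+0.925100+0.906700))/(1+1093/66018) = 8907/10000 ≈ 0.890700
step 8 [4y] bond c/2=29/800: DF=(28941/25000 − 29/800·(0.990100+0.966900+0.962300+0.960000+0.925100+0.906700+0.890700))/(1+29/800) = 4431/5000 ≈ 0.886200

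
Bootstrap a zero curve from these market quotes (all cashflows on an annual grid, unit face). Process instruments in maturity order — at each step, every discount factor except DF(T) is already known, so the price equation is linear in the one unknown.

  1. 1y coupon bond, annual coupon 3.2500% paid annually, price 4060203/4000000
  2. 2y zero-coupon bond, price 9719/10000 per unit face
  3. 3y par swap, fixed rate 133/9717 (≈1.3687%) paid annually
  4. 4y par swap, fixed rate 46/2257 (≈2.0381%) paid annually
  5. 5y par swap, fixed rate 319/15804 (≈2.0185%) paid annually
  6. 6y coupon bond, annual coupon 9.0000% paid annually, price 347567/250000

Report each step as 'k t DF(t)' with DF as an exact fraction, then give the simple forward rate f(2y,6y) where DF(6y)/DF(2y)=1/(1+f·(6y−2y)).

step 1 [1y] bond c/1=13/400: DF=(4060203/4000000 − 13/400·(0))/(1+13/400) = 9831/10000 ≈ 0.983100
step 2 [2y] zero: DF = P = 9719/10000 ≈ 0.971900
step 3 [3y] swap r/1=133/9717: DF=(1 − 133/9717·(0.983100+0.971900))/(1+133/9717) = 9601/10000 ≈ 0.960100
step 4 [4y] swap r/1=46/2257: DF=(1 − 46/2257·(0.983100+0.971900+0.960100))/(1+46/2257) = 4609/5000 ≈ 0.921800
step 5 [5y] swap r/1=319/15804: DF=(1 − 319/15804·(0.983100+0.971900+0.960100+0.921800))/(1+319/15804) = 9043/10000 ≈ 0.904300
step 6 [6y] bond c/1=9/100: DF=(347567/250000 − 9/100·(0.983100+0.971900+0.960100+0.921800+0.904300))/(1+9/100) = 221/250 ≈ 0.884000

1 1 9831/10000
2 2 9719/10000
3 3 9601/10000
4 4 4609/5000
5 5 9043/10000
6 6 221/250
f(2y,6y) = ((9719/10000)/(221/250) − 1)/(4) = 879/35360 ≈ 2.4859%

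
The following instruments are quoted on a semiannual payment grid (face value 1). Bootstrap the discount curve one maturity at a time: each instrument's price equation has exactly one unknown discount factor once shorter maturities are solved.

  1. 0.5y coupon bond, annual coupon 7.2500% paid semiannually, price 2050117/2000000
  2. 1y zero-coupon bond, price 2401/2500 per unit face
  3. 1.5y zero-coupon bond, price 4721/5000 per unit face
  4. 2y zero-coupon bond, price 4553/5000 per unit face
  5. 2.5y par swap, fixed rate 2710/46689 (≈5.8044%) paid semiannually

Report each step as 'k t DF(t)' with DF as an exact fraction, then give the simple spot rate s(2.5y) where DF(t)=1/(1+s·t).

step 1 [0.5y] bond c/2=29/800: DF=(2050117/2000000 − 29/800·(0))/(1+29/800) = 2473/2500 ≈ 0.989200
step 2 [1y] zero: DF = P = 2401/2500 ≈ 0.960400
step 3 [1.5y] zero: DF = P = 4721/5000 ≈ 0.944200
step 4 [2y] zero: DF = P = 4553/5000 ≈ 0.910600
step 5 [2.5y] swap r/2=1355/46689: DF=(1 − 1355/46689·(0.989200+0.960400+0.944200+0.910600))/(1+1355/46689) = 1729/2000 ≈ 0.864500

1 1/2 2473/2500
2 1 2401/2500
3 3/2 4721/5000
4 2 4553/5000
5 5/2 1729/2000
s(2.5y) = (1/(1729/2000) − 1)/(5/2) = 542/8645 ≈ 6.2695%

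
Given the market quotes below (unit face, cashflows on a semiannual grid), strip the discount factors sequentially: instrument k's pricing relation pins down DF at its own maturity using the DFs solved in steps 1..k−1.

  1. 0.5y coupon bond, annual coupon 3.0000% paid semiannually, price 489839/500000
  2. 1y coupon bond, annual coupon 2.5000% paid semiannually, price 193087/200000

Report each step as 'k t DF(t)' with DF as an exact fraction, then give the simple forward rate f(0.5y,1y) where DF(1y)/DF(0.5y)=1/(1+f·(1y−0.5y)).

step 1 [0.5y] bond c/2=3/200: DF=(489839/500000 − 3/200·(0))/(1+3/200) = 2413/2500 ≈ 0.965200
step 2 [1y] bond c/2=1/80: DF=(193087/200000 − 1/80·(0.965200))/(1+1/80) = 1177/1250 ≈ 0.941600

1 1/2 2413/2500
2 1 1177/1250
f(0.5y,1y) = ((2413/2500)/(1177/1250) − 1)/(1/2) = 59/1177 ≈ 5.0127%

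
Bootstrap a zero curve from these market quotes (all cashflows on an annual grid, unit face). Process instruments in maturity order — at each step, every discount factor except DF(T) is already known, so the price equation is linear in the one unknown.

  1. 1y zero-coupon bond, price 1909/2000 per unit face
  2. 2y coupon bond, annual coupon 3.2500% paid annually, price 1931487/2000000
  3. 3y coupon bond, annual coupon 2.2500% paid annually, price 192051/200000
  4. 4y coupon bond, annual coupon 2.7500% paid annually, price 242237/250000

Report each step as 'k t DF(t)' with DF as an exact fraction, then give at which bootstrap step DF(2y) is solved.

step 1 [1y] zero: DF = P = 1909/2000 ≈ 0.954500
step 2 [2y] bond c/1=13/400: DF=(1931487/2000000 − 13/400·(0.954500))/(1+13/400) = 9053/10000 ≈ 0.905300
step 3 [3y] bond c/1=9/400: DF=(192051/200000 − 9/400·(0.954500+0.905300))/(1+9/400) = 4491/5000 ≈ 0.898200
step 4 [4y] bond c/1=11/400: DF=(242237/250000 − 11/400·(0.954500+0.905300+0.898200))/(1+11/400) = 2173/2500 ≈ 0.869200

1 1 1909/2000
2 2 9053/10000
3 3 4491/5000
4 4 2173/2500
DF(2y) is solved at step 2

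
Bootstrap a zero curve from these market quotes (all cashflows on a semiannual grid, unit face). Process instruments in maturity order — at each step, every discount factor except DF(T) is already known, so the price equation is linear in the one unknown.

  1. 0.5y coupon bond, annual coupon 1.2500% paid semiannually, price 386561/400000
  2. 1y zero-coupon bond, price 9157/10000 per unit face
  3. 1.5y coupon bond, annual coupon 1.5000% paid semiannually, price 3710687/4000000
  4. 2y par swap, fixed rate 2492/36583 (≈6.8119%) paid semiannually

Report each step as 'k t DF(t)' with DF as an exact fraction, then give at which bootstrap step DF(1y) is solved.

1 1/2 2401/2500
2 1 9157/10000
3 3/2 2267/2500
4 2 4377/5000
DF(1y) is solved at step 2

step 1 [0.5y] bond c/2=1/160: DF=(386561/400000 − 1/160·(0))/(1+1/160) = 2401/2500 ≈ 0.960400
step 2 [1y] zero: DF = P = 9157/10000 ≈ 0.915700
step 3 [1.5y] bond c/2=3/400: DF=(3710687/4000000 − 3/400·(0.960400+0.915700))/(1+3/400) = 2267/2500 ≈ 0.906800
step 4 [2y] swap r/2=1246/36583: DF=(1 − 1246/36583·(0.960400+0.915700+0.906800))/(1+1246/36583) = 4377/5000 ≈ 0.875400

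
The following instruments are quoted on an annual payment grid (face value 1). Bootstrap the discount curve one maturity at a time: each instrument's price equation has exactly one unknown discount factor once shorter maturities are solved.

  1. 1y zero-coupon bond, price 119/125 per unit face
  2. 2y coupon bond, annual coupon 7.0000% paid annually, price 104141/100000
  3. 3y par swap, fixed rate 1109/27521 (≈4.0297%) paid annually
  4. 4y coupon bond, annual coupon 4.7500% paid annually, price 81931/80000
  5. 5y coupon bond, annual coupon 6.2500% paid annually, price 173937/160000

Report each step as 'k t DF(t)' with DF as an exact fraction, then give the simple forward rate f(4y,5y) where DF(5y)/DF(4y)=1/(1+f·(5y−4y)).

step 1 [1y] zero: DF = P = 119/125 ≈ 0.952000
step 2 [2y] bond c/1=7/100: DF=(104141/100000 − 7/100·(0.952000))/(1+7/100) = 911/1000 ≈ 0.911000
step 3 [3y] swap r/1=1109/27521: DF=(1 − 1109/27521·(0.952000+0.911000))/(1+1109/27521) = 8891/10000 ≈ 0.889100
step 4 [4y] bond c/1=19/400: DF=(81931/80000 − 19/400·(0.952000+0.911000+0.889100))/(1+19/400) = 8529/10000 ≈ 0.852900
step 5 [5y] bond c/1=1/16: DF=(173937/160000 − 1/16·(0.952000+0.911000+0.889100+0.852900))/(1+1/16) = 8111/10000 ≈ 0.811100

1 1 119/125
2 2 911/1000
3 3 8891/10000
4 4 8529/10000
5 5 8111/10000
f(4y,5y) = ((8529/10000)/(8111/10000) − 1)/(1) = 418/8111 ≈ 5.1535%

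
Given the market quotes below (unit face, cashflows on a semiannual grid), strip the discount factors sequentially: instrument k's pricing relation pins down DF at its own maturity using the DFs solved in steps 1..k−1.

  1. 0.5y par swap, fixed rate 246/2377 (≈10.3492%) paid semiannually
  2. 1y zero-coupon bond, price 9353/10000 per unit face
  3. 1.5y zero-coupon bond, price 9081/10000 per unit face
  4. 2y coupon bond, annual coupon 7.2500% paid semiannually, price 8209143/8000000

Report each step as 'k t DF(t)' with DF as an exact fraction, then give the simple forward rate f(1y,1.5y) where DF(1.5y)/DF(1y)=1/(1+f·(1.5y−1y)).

1 1/2 2377/2500
2 1 9353/10000
3 3/2 9081/10000
4 2 357/400
f(1y,1.5y) = ((9353/10000)/(9081/10000) − 1)/(1/2) = 544/9081 ≈ 5.9905%

step 1 [0.5y] swap r/2=123/2377: DF=(1 − 123/2377·(0))/(1+123/2377) = 2377/2500 ≈ 0.950800
step 2 [1y] zero: DF = P = 9353/10000 ≈ 0.935300
step 3 [1.5y] zero: DF = P = 9081/10000 ≈ 0.908100
step 4 [2y] bond c/2=29/800: DF=(8209143/8000000 − 29/800·(0.950800+0.935300+0.908100))/(1+29/800) = 357/400 ≈ 0.892500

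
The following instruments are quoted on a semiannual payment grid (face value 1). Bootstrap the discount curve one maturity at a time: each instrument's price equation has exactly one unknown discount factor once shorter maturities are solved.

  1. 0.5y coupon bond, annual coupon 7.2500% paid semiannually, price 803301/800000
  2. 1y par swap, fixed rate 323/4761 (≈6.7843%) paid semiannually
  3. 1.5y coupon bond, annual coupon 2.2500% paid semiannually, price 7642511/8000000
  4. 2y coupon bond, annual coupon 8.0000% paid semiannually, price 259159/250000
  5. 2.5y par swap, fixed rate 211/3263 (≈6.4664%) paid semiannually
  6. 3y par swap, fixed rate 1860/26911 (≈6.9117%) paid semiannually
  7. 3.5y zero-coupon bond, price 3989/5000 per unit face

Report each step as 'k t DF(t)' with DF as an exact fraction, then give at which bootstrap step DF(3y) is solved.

step 1 [0.5y] bond c/2=29/800: DF=(803301/800000 − 29/800·(0))/(1+29/800) = 969/1000 ≈ 0.969000
step 2 [1y] swap r/2=323/9522: DF=(1 − 323/9522·(0.969000))/(1+323/9522) = 4677/5000 ≈ 0.935400
step 3 [1.5y] bond c/2=9/800: DF=(7642511/8000000 − 9/800·(0.969000+0.935400))/(1+9/800) = 1847/2000 ≈ 0.923500
step 4 [2y] bond c/2=1/25: DF=(259159/250000 − 1/25·(0.969000+0.935400+0.923500))/(1+1/25) = 111/125 ≈ 0.888000
step 5 [2.5y] swap r/2=211/6526: DF=(1 − 211/6526·(0.969000+0.935400+0.923500+0.888000))/(1+211/6526) = 8523/10000 ≈ 0.852300
step 6 [3y] swap r/2=930/26911: DF=(1 − 930/26911·(0.969000+0.935400+0.923500+0.888000+0.852300))/(1+930/26911) = 407/500 ≈ 0.814000
step 7 [3.5y] zero: DF = P = 3989/5000 ≈ 0.797800

1 1/2 969/1000
2 1 4677/5000
3 3/2 1847/2000
4 2 111/125
5 5/2 8523/10000
6 3 407/500
7 7/2 3989/5000
DF(3y) is solved at step 6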